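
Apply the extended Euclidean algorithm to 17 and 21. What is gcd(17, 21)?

1

Repeated division:
21 = 1*17 + 4
17 = 4*4 + 1
4 = 4*1 + 0
gcd(17, 21) = 1.
Express as a combination:
1 = 17 − 4·4
1 = −4·21 + 5·17
So 1 = (-4)·21 + (5)·17.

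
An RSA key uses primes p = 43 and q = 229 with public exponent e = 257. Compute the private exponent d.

857

φ(n) = (p−1)(q−1) = 42·228 = 9576.
Need d with 257·d ≡ 1 (mod 9576). Apply the extended Euclidean algorithm:
9576 = 37·257 + 67
257 = 3·67 + 56
67 = 1·56 + 11
56 = 5·11 + 1
11 = 11·1 + 0
Back-substitute:
1 = 56 − 5·11
1 = −5·67 + 6·56
1 = 6·257 − 23·67
1 = −23·9576 + 857·257
So 257·857 ≡ 1 (mod 9576), hence d = 857.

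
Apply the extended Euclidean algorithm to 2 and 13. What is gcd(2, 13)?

Repeated division:
13 = 6*2 + 1
2 = 2*1 + 0
gcd(2, 13) = 1.
Back-substituting:
1 = 13 − 6·2
So 1 = (1)·13 + (-6)·2.

1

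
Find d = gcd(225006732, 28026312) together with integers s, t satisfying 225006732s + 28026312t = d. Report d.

12

Apply Euclid's algorithm to 225006732 and 28026312:
225006732 = 8·28026312 + 796236
28026312 = 35·796236 + 158052
796236 = 5·158052 + 5976
158052 = 26·5976 + 2676
5976 = 2·2676 + 624
2676 = 4·624 + 180
624 = 3·180 + 84
180 = 2·84 + 12
84 = 7·12 + 0
gcd(225006732, 28026312) = 12.
Express as a combination:
12 = 180 − 2·84
12 = −2·624 + 7·180
12 = 7·2676 − 30·624
12 = −30·5976 + 67·2676
12 = 67·158052 − 1772·5976
12 = −1772·796236 + 8927·158052
12 = 8927·28026312 − 314217·796236
12 = −314217·225006732 + 2522663·28026312
So 12 = (-314217)·225006732 + (2522663)·28026312.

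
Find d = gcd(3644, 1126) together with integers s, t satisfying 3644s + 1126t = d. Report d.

2

Apply Euclid's algorithm to 3644 and 1126:
3644 = 3×1126 + 266
1126 = 4×266 + 62
266 = 4×62 + 18
62 = 3×18 + 8
18 = 2×8 + 2
8 = 4×2 + 0
gcd(3644, 1126) = 2.
Express as a combination:
2 = 18 − 2·8
2 = −2·62 + 7·18
2 = 7·266 − 30·62
2 = −30·1126 + 127·266
2 = 127·3644 − 411·1126
So 2 = (127)·3644 + (-411)·1126.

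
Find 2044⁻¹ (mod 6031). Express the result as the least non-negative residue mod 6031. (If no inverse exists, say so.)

1254

Extended Euclidean algorithm:
6031 = 2×2044 + 1943
2044 = 1×1943 + 101
1943 = 19×101 + 24
101 = 4×24 + 5
24 = 4×5 + 4
5 = 1×4 + 1
4 = 4×1 + 0
Since gcd(2044, 6031) = 1, back-substitute to write 1 as a combination:
1 = 5 − 4
1 = −24 + 5·5
1 = 5·101 − 21·24
1 = −21·1943 + 404·101
1 = 404·2044 − 425·1943
1 = −425·6031 + 1254·2044
So 2044·1254 ≡ 1 (mod 6031).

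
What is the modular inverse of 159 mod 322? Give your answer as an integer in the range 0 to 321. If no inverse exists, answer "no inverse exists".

241

Extended Euclidean algorithm:
322 = 2*159 + 4
159 = 39*4 + 3
4 = 1*3 + 1
3 = 3*1 + 0
The gcd is 1. Working backward:
1 = 4 − 3
1 = −159 + 40·4
1 = 40·322 − 81·159
Hence 159⁻¹ ≡ -81 ≡ 241 (mod 322).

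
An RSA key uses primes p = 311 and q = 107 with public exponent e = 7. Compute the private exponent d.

φ(n) = (p−1)(q−1) = 310·106 = 32860.
Need d with 7·d ≡ 1 (mod 32860). Apply the extended Euclidean algorithm:
32860 = 4694×7 + 2
7 = 3×2 + 1
2 = 2×1 + 0
Back-substitute:
1 = 7 − 3·2
1 = −3·32860 + 14083·7
So 7·14083 ≡ 1 (mod 32860), hence d = 14083.

14083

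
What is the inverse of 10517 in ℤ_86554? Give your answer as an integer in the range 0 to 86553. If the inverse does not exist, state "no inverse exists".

no inverse exists

Compute gcd(10517, 86554):
86554 = 8×10517 + 2418
10517 = 4×2418 + 845
2418 = 2×845 + 728
845 = 1×728 + 117
728 = 6×117 + 26
117 = 4×26 + 13
26 = 2×13 + 0
Since gcd = 13 > 1, 10517 is not a unit mod 86554.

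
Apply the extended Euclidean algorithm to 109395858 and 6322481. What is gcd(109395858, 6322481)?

11

Apply Euclid's algorithm to 109395858 and 6322481:
109395858 = 17*6322481 + 1913681
6322481 = 3*1913681 + 581438
1913681 = 3*581438 + 169367
581438 = 3*169367 + 73337
169367 = 2*73337 + 22693
73337 = 3*22693 + 5258
22693 = 4*5258 + 1661
5258 = 3*1661 + 275
1661 = 6*275 + 11
275 = 25*11 + 0
gcd(109395858, 6322481) = 11.
Express as a combination:
11 = 1661 − 6·275
11 = −6·5258 + 19·1661
11 = 19·22693 − 82·5258
11 = −82·73337 + 265·22693
11 = 265·169367 − 612·73337
11 = −612·581438 + 2101·169367
11 = 2101·1913681 − 6915·581438
11 = −6915·6322481 + 22846·1913681
11 = 22846·109395858 − 395297·6322481
So 11 = (22846)·109395858 + (-395297)·6322481.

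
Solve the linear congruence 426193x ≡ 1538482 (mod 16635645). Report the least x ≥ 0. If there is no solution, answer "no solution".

First find gcd(426193, 16635645):
16635645 = 39·426193 + 14118
426193 = 30·14118 + 2653
14118 = 5·2653 + 853
2653 = 3·853 + 94
853 = 9·94 + 7
94 = 13·7 + 3
7 = 2·3 + 1
3 = 3·1 + 0
gcd = 1, so a unique solution mod 16635645 exists.
Back-substitute for the Bézout coefficients:
1 = 7 − 2·3
1 = −2·94 + 27·7
1 = 27·853 − 245·94
1 = −245·2653 + 762·853
1 = 762·14118 − 4055·2653
1 = −4055·426193 + 122412·14118
1 = 122412·16635645 − 4778123·426193
So 426193·(-4778123) ≡ 1 (mod 16635645), giving 426193⁻¹ ≡ 11857522.
x ≡ 426193⁻¹·1538482 ≡ 11857522·1538482 ≡ 2397184 (mod 16635645).

2397184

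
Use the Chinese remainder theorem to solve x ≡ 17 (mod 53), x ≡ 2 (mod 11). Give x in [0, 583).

123

Write x = 17 + 53·k. Then 53·k ≡ 2 − 17 ≡ 7 (mod 11).
Need 53⁻¹ mod 11. Extended Euclid on (11, 9):
11 = 1·9 + 2
9 = 4·2 + 1
2 = 2·1 + 0
Back-substitute:
1 = 9 − 4·2
1 = −4·11 + 5·9
53⁻¹ ≡ 5 (mod 11), so k ≡ 5·7 ≡ 2 (mod 11).
x = 17 + 53·2 = 123.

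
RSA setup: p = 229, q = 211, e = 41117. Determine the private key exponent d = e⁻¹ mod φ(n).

34733

φ(n) = (p−1)(q−1) = 228·210 = 47880.
Need d with 41117·d ≡ 1 (mod 47880). Apply the extended Euclidean algorithm:
47880 = 1×41117 + 6763
41117 = 6×6763 + 539
6763 = 12×539 + 295
539 = 1×295 + 244
295 = 1×244 + 51
244 = 4×51 + 40
51 = 1×40 + 11
40 = 3×11 + 7
11 = 1×7 + 4
7 = 1×4 + 3
4 = 1×3 + 1
3 = 3×1 + 0
Back-substitute:
1 = 4 − 3
1 = −7 + 2·4
1 = 2·11 − 3·7
1 = −3·40 + 11·11
1 = 11·51 − 14·40
1 = −14·244 + 67·51
1 = 67·295 − 81·244
1 = −81·539 + 148·295
1 = 148·6763 − 1857·539
1 = −1857·41117 + 11290·6763
1 = 11290·47880 − 13147·41117
So 41117·(-13147) ≡ 1 (mod 47880), hence d ≡ -13147 ≡ 34733 (mod 47880).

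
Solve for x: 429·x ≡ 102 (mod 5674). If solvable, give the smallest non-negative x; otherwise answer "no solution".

First find gcd(429, 5674):
5674 = 13·429 + 97
429 = 4·97 + 41
97 = 2·41 + 15
41 = 2·15 + 11
15 = 1·11 + 4
11 = 2·4 + 3
4 = 1·3 + 1
3 = 3·1 + 0
gcd = 1, so a unique solution mod 5674 exists.
Back-substitute for the Bézout coefficients:
1 = 4 − 3
1 = −11 + 3·4
1 = 3·15 − 4·11
1 = −4·41 + 11·15
1 = 11·97 − 26·41
1 = −26·429 + 115·97
1 = 115·5674 − 1521·429
So 429·(-1521) ≡ 1 (mod 5674), giving 429⁻¹ ≡ 4153.
x ≡ 429⁻¹·102 ≡ 4153·102 ≡ 3730 (mod 5674).

3730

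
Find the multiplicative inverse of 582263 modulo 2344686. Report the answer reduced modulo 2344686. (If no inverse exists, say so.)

1602767

gcd(2344686, 582263) by repeated division:
2344686 = 4×582263 + 15634
582263 = 37×15634 + 3805
15634 = 4×3805 + 414
3805 = 9×414 + 79
414 = 5×79 + 19
79 = 4×19 + 3
19 = 6×3 + 1
3 = 3×1 + 0
The gcd is 1. Working backward:
1 = 19 − 6·3
1 = −6·79 + 25·19
1 = 25·414 − 131·79
1 = −131·3805 + 1204·414
1 = 1204·15634 − 4947·3805
1 = −4947·582263 + 184243·15634
1 = 184243·2344686 − 741919·582263
So 582263·(-741919) ≡ 1 (mod 2344686), and -741919 ≡ 1602767 (mod 2344686).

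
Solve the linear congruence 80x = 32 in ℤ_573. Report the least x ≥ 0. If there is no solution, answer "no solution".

115

First find gcd(80, 573):
573 = 7×80 + 13
80 = 6×13 + 2
13 = 6×2 + 1
2 = 2×1 + 0
gcd = 1, so a unique solution mod 573 exists.
Back-substitute for the Bézout coefficients:
1 = 13 − 6·2
1 = −6·80 + 37·13
1 = 37·573 − 265·80
So 80·(-265) ≡ 1 (mod 573), giving 80⁻¹ ≡ 308.
x ≡ 80⁻¹·32 ≡ 308·32 ≡ 115 (mod 573).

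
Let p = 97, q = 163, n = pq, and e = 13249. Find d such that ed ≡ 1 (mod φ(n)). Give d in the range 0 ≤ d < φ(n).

φ(n) = (p−1)(q−1) = 96·162 = 15552.
Need d with 13249·d ≡ 1 (mod 15552). Apply the extended Euclidean algorithm:
15552 = 1×13249 + 2303
13249 = 5×2303 + 1734
2303 = 1×1734 + 569
1734 = 3×569 + 27
569 = 21×27 + 2
27 = 13×2 + 1
2 = 2×1 + 0
Back-substitute:
1 = 27 − 13·2
1 = −13·569 + 274·27
1 = 274·1734 − 835·569
1 = −835·2303 + 1109·1734
1 = 1109·13249 − 6380·2303
1 = −6380·15552 + 7489·13249
So 13249·7489 ≡ 1 (mod 15552), hence d = 7489.

7489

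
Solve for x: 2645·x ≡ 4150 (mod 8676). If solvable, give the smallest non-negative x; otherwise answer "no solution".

First find gcd(2645, 8676):
8676 = 3·2645 + 741
2645 = 3·741 + 422
741 = 1·422 + 319
422 = 1·319 + 103
319 = 3·103 + 10
103 = 10·10 + 3
10 = 3·3 + 1
3 = 3·1 + 0
gcd = 1, so a unique solution mod 8676 exists.
Back-substitute for the Bézout coefficients:
1 = 10 − 3·3
1 = −3·103 + 31·10
1 = 31·319 − 96·103
1 = −96·422 + 127·319
1 = 127·741 − 223·422
1 = −223·2645 + 796·741
1 = 796·8676 − 2611·2645
So 2645·(-2611) ≡ 1 (mod 8676), giving 2645⁻¹ ≡ 6065.
x ≡ 2645⁻¹·4150 ≡ 6065·4150 ≡ 674 (mod 8676).

674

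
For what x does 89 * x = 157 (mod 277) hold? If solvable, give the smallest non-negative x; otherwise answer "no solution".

First find gcd(89, 277):
277 = 3*89 + 10
89 = 8*10 + 9
10 = 1*9 + 1
9 = 9*1 + 0
gcd = 1, so a unique solution mod 277 exists.
Back-substitute for the Bézout coefficients:
1 = 10 − 9
1 = −89 + 9·10
1 = 9·277 − 28·89
So 89·(-28) ≡ 1 (mod 277), giving 89⁻¹ ≡ 249.
x ≡ 89⁻¹·157 ≡ 249·157 ≡ 36 (mod 277).

36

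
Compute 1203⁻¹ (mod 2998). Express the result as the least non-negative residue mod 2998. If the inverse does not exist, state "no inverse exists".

Extended Euclidean algorithm:
2998 = 2×1203 + 592
1203 = 2×592 + 19
592 = 31×19 + 3
19 = 6×3 + 1
3 = 3×1 + 0
The gcd is 1. Working backward:
1 = 19 − 6·3
1 = −6·592 + 187·19
1 = 187·1203 − 380·592
1 = −380·2998 + 947·1203
So 1203·947 ≡ 1 (mod 2998).

947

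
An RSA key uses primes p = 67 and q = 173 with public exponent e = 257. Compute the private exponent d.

6449

φ(n) = (p−1)(q−1) = 66·172 = 11352.
Need d with 257·d ≡ 1 (mod 11352). Apply the extended Euclidean algorithm:
11352 = 44×257 + 44
257 = 5×44 + 37
44 = 1×37 + 7
37 = 5×7 + 2
7 = 3×2 + 1
2 = 2×1 + 0
Back-substitute:
1 = 7 − 3·2
1 = −3·37 + 16·7
1 = 16·44 − 19·37
1 = −19·257 + 111·44
1 = 111·11352 − 4903·257
So 257·(-4903) ≡ 1 (mod 11352), hence d ≡ -4903 ≡ 6449 (mod 11352).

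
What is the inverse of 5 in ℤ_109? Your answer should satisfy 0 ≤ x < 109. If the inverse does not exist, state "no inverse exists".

22

gcd(109, 5) by repeated division:
109 = 21*5 + 4
5 = 1*4 + 1
4 = 4*1 + 0
The gcd is 1. Working backward:
1 = 5 − 4
1 = −109 + 22·5
So 5·22 ≡ 1 (mod 109).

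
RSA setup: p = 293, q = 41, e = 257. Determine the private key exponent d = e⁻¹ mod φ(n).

9953

φ(n) = (p−1)(q−1) = 292·40 = 11680.
Need d with 257·d ≡ 1 (mod 11680). Apply the extended Euclidean algorithm:
11680 = 45·257 + 115
257 = 2·115 + 27
115 = 4·27 + 7
27 = 3·7 + 6
7 = 1·6 + 1
6 = 6·1 + 0
Back-substitute:
1 = 7 − 6
1 = −27 + 4·7
1 = 4·115 − 17·27
1 = −17·257 + 38·115
1 = 38·11680 − 1727·257
So 257·(-1727) ≡ 1 (mod 11680), hence d ≡ -1727 ≡ 9953 (mod 11680).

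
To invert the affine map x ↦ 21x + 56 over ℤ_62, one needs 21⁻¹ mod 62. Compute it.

3

Run Euclid on (62, 21):
62 = 2×21 + 20
21 = 1×20 + 1
20 = 20×1 + 0
gcd = 1, so the inverse exists. Back-substitute:
1 = 21 − 20
1 = −62 + 3·21
So 21·3 ≡ 1 (mod 62).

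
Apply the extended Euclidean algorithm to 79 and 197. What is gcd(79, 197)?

1

Apply Euclid's algorithm to 197 and 79:
197 = 2*79 + 39
79 = 2*39 + 1
39 = 39*1 + 0
gcd(79, 197) = 1.
Working backward:
1 = 79 − 2·39
1 = −2·197 + 5·79
So 1 = (-2)·197 + (5)·79.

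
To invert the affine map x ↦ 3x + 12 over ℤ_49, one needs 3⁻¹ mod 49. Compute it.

Apply the Euclidean algorithm to 49 and 3:
49 = 16*3 + 1
3 = 3*1 + 0
Since gcd(3, 49) = 1, back-substitute to write 1 as a combination:
1 = 49 − 16·3
Thus 3·(-16) ≡ 1 (mod 49); reducing, -16 mod 49 = 33.

33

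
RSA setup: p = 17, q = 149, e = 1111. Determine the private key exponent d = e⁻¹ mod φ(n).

1703

φ(n) = (p−1)(q−1) = 16·148 = 2368.
Need d with 1111·d ≡ 1 (mod 2368). Apply the extended Euclidean algorithm:
2368 = 2×1111 + 146
1111 = 7×146 + 89
146 = 1×89 + 57
89 = 1×57 + 32
57 = 1×32 + 25
32 = 1×25 + 7
25 = 3×7 + 4
7 = 1×4 + 3
4 = 1×3 + 1
3 = 3×1 + 0
Back-substitute:
1 = 4 − 3
1 = −7 + 2·4
1 = 2·25 − 7·7
1 = −7·32 + 9·25
1 = 9·57 − 16·32
1 = −16·89 + 25·57
1 = 25·146 − 41·89
1 = −41·1111 + 312·146
1 = 312·2368 − 665·1111
So 1111·(-665) ≡ 1 (mod 2368), hence d ≡ -665 ≡ 1703 (mod 2368).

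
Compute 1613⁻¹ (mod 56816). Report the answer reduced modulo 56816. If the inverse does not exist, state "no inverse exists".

7397

gcd(56816, 1613) by repeated division:
56816 = 35×1613 + 361
1613 = 4×361 + 169
361 = 2×169 + 23
169 = 7×23 + 8
23 = 2×8 + 7
8 = 1×7 + 1
7 = 7×1 + 0
Since gcd(1613, 56816) = 1, back-substitute to write 1 as a combination:
1 = 8 − 7
1 = −23 + 3·8
1 = 3·169 − 22·23
1 = −22·361 + 47·169
1 = 47·1613 − 210·361
1 = −210·56816 + 7397·1613
So 1613·7397 ≡ 1 (mod 56816).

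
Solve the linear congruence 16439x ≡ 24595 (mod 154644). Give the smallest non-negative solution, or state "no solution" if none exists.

First find gcd(16439, 154644):
154644 = 9·16439 + 6693
16439 = 2·6693 + 3053
6693 = 2·3053 + 587
3053 = 5·587 + 118
587 = 4·118 + 115
118 = 1·115 + 3
115 = 38·3 + 1
3 = 3·1 + 0
gcd = 1, so a unique solution mod 154644 exists.
Back-substitute for the Bézout coefficients:
1 = 115 − 38·3
1 = −38·118 + 39·115
1 = 39·587 − 194·118
1 = −194·3053 + 1009·587
1 = 1009·6693 − 2212·3053
1 = −2212·16439 + 5433·6693
1 = 5433·154644 − 51109·16439
So 16439·(-51109) ≡ 1 (mod 154644), giving 16439⁻¹ ≡ 103535.
x ≡ 16439⁻¹·24595 ≡ 103535·24595 ≡ 75221 (mod 154644).

75221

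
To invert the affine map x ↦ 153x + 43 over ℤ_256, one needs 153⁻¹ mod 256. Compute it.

Apply the Euclidean algorithm to 256 and 153:
256 = 1·153 + 103
153 = 1·103 + 50
103 = 2·50 + 3
50 = 16·3 + 2
3 = 1·2 + 1
2 = 2·1 + 0
Since gcd(153, 256) = 1, back-substitute to write 1 as a combination:
1 = 3 − 2
1 = −50 + 17·3
1 = 17·103 − 35·50
1 = −35·153 + 52·103
1 = 52·256 − 87·153
Hence 153⁻¹ ≡ -87 ≡ 169 (mod 256).

169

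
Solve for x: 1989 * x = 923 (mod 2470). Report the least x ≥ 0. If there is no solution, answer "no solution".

First find gcd(1989, 2470):
2470 = 1×1989 + 481
1989 = 4×481 + 65
481 = 7×65 + 26
65 = 2×26 + 13
26 = 2×13 + 0
gcd = 13 and 13 | 923, so solutions exist. Divide through by 13: 153x ≡ 71 (mod 190).
Now find 153⁻¹ mod 190:
190 = 1·153 + 37
153 = 4·37 + 5
37 = 7·5 + 2
5 = 2·2 + 1
2 = 2·1 + 0
Back-substitute:
1 = 5 − 2·2
1 = −2·37 + 15·5
1 = 15·153 − 62·37
1 = −62·190 + 77·153
So 153⁻¹ ≡ 77 (mod 190).
Then x ≡ 77·71 ≡ 147 (mod 190); the smallest non-negative solution is x = 147.

147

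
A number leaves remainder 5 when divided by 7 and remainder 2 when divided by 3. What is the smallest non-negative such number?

5

Write x = 5 + 7·k. Then 7·k ≡ 2 − 5 ≡ 0 (mod 3).
Need 7⁻¹ mod 3. Extended Euclid on (3, 1):
3 = 3*1 + 0
7⁻¹ ≡ 1 (mod 3), so k ≡ 1·0 ≡ 0 (mod 3).
x = 5 + 7·0 = 5.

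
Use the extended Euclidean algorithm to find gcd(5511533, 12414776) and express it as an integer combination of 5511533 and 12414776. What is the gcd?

1

Repeated division:
12414776 = 2·5511533 + 1391710
5511533 = 3·1391710 + 1336403
1391710 = 1·1336403 + 55307
1336403 = 24·55307 + 9035
55307 = 6·9035 + 1097
9035 = 8·1097 + 259
1097 = 4·259 + 61
259 = 4·61 + 15
61 = 4·15 + 1
15 = 15·1 + 0
gcd(5511533, 12414776) = 1.
Back-substituting:
1 = 61 − 4·15
1 = −4·259 + 17·61
1 = 17·1097 − 72·259
1 = −72·9035 + 593·1097
1 = 593·55307 − 3630·9035
1 = −3630·1336403 + 87713·55307
1 = 87713·1391710 − 91343·1336403
1 = −91343·5511533 + 361742·1391710
1 = 361742·12414776 − 814827·5511533
So 1 = (361742)·12414776 + (-814827)·5511533.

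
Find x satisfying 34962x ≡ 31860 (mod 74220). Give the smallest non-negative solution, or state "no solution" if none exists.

5410

First find gcd(34962, 74220):
74220 = 2·34962 + 4296
34962 = 8·4296 + 594
4296 = 7·594 + 138
594 = 4·138 + 42
138 = 3·42 + 12
42 = 3·12 + 6
12 = 2·6 + 0
gcd = 6 and 6 | 31860, so solutions exist. Divide through by 6: 5827x ≡ 5310 (mod 12370).
Now find 5827⁻¹ mod 12370:
12370 = 2×5827 + 716
5827 = 8×716 + 99
716 = 7×99 + 23
99 = 4×23 + 7
23 = 3×7 + 2
7 = 3×2 + 1
2 = 2×1 + 0
Back-substitute:
1 = 7 − 3·2
1 = −3·23 + 10·7
1 = 10·99 − 43·23
1 = −43·716 + 311·99
1 = 311·5827 − 2531·716
1 = −2531·12370 + 5373·5827
So 5827⁻¹ ≡ 5373 (mod 12370).
Then x ≡ 5373·5310 ≡ 5410 (mod 12370); the smallest non-negative solution is x = 5410.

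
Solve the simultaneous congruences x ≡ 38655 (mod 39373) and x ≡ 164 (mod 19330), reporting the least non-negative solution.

Write x = 38655 + 39373·k. Then 39373·k ≡ 164 − 38655 ≡ 169 (mod 19330).
Need 39373⁻¹ mod 19330. Extended Euclid on (19330, 713):
19330 = 27*713 + 79
713 = 9*79 + 2
79 = 39*2 + 1
2 = 2*1 + 0
Back-substitute:
1 = 79 − 39·2
1 = −39·713 + 352·79
1 = 352·19330 − 9543·713
39373⁻¹ ≡ 9787 (mod 19330), so k ≡ 9787·169 ≡ 10953 (mod 19330).
x = 38655 + 39373·10953 = 431291124.

431291124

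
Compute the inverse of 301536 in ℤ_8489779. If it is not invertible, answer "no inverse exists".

6041101

Extended Euclidean algorithm:
8489779 = 28*301536 + 46771
301536 = 6*46771 + 20910
46771 = 2*20910 + 4951
20910 = 4*4951 + 1106
4951 = 4*1106 + 527
1106 = 2*527 + 52
527 = 10*52 + 7
52 = 7*7 + 3
7 = 2*3 + 1
3 = 3*1 + 0
The gcd is 1. Working backward:
1 = 7 − 2·3
1 = −2·52 + 15·7
1 = 15·527 − 152·52
1 = −152·1106 + 319·527
1 = 319·4951 − 1428·1106
1 = −1428·20910 + 6031·4951
1 = 6031·46771 − 13490·20910
1 = −13490·301536 + 86971·46771
1 = 86971·8489779 − 2448678·301536
Thus 301536·(-2448678) ≡ 1 (mod 8489779); reducing, -2448678 mod 8489779 = 6041101.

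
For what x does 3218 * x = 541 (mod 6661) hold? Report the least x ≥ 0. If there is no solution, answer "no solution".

First find gcd(3218, 6661):
6661 = 2×3218 + 225
3218 = 14×225 + 68
225 = 3×68 + 21
68 = 3×21 + 5
21 = 4×5 + 1
5 = 5×1 + 0
gcd = 1, so a unique solution mod 6661 exists.
Back-substitute for the Bézout coefficients:
1 = 21 − 4·5
1 = −4·68 + 13·21
1 = 13·225 − 43·68
1 = −43·3218 + 615·225
1 = 615·6661 − 1273·3218
So 3218·(-1273) ≡ 1 (mod 6661), giving 3218⁻¹ ≡ 5388.
x ≡ 3218⁻¹·541 ≡ 5388·541 ≡ 4051 (mod 6661).

4051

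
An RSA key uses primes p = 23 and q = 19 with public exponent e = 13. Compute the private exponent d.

61

φ(n) = (p−1)(q−1) = 22·18 = 396.
Need d with 13·d ≡ 1 (mod 396). Apply the extended Euclidean algorithm:
396 = 30·13 + 6
13 = 2·6 + 1
6 = 6·1 + 0
Back-substitute:
1 = 13 − 2·6
1 = −2·396 + 61·13
So 13·61 ≡ 1 (mod 396), hence d = 61.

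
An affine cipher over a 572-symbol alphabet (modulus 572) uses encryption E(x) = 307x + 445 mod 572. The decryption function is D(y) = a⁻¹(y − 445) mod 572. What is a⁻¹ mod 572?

Run Euclid on (572, 307):
572 = 1×307 + 265
307 = 1×265 + 42
265 = 6×42 + 13
42 = 3×13 + 3
13 = 4×3 + 1
3 = 3×1 + 0
Since gcd(307, 572) = 1, back-substitute to write 1 as a combination:
1 = 13 − 4·3
1 = −4·42 + 13·13
1 = 13·265 − 82·42
1 = −82·307 + 95·265
1 = 95·572 − 177·307
Thus 307·(-177) ≡ 1 (mod 572); reducing, -177 mod 572 = 395.

395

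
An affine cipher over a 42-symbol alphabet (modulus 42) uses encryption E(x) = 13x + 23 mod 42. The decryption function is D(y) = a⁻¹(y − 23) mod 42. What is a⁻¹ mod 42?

13

gcd(42, 13) by repeated division:
42 = 3*13 + 3
13 = 4*3 + 1
3 = 3*1 + 0
gcd = 1, so the inverse exists. Back-substitute:
1 = 13 − 4·3
1 = −4·42 + 13·13
So 13·13 ≡ 1 (mod 42).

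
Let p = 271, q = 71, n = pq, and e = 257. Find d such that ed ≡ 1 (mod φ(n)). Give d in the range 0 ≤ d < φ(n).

11693

φ(n) = (p−1)(q−1) = 270·70 = 18900.
Need d with 257·d ≡ 1 (mod 18900). Apply the extended Euclidean algorithm:
18900 = 73·257 + 139
257 = 1·139 + 118
139 = 1·118 + 21
118 = 5·21 + 13
21 = 1·13 + 8
13 = 1·8 + 5
8 = 1·5 + 3
5 = 1·3 + 2
3 = 1·2 + 1
2 = 2·1 + 0
Back-substitute:
1 = 3 − 2
1 = −5 + 2·3
1 = 2·8 − 3·5
1 = −3·13 + 5·8
1 = 5·21 − 8·13
1 = −8·118 + 45·21
1 = 45·139 − 53·118
1 = −53·257 + 98·139
1 = 98·18900 − 7207·257
So 257·(-7207) ≡ 1 (mod 18900), hence d ≡ -7207 ≡ 11693 (mod 18900).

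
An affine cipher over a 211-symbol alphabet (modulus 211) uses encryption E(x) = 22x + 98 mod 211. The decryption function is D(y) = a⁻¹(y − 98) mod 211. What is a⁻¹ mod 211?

Run Euclid on (211, 22):
211 = 9*22 + 13
22 = 1*13 + 9
13 = 1*9 + 4
9 = 2*4 + 1
4 = 4*1 + 0
Since gcd(22, 211) = 1, back-substitute to write 1 as a combination:
1 = 9 − 2·4
1 = −2·13 + 3·9
1 = 3·22 − 5·13
1 = −5·211 + 48·22
So 22·48 ≡ 1 (mod 211).

48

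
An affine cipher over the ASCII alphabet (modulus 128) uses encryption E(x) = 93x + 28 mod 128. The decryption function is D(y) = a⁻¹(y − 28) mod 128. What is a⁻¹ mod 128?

Extended Euclidean algorithm:
128 = 1·93 + 35
93 = 2·35 + 23
35 = 1·23 + 12
23 = 1·12 + 11
12 = 1·11 + 1
11 = 11·1 + 0
Since gcd(93, 128) = 1, back-substitute to write 1 as a combination:
1 = 12 − 11
1 = −23 + 2·12
1 = 2·35 − 3·23
1 = −3·93 + 8·35
1 = 8·128 − 11·93
So 93·(-11) ≡ 1 (mod 128), and -11 ≡ 117 (mod 128).

117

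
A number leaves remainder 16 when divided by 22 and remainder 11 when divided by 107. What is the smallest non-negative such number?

1402

Write x = 16 + 22·k. Then 22·k ≡ 11 − 16 ≡ 102 (mod 107).
Need 22⁻¹ mod 107. Extended Euclid on (107, 22):
107 = 4·22 + 19
22 = 1·19 + 3
19 = 6·3 + 1
3 = 3·1 + 0
Back-substitute:
1 = 19 − 6·3
1 = −6·22 + 7·19
1 = 7·107 − 34·22
22⁻¹ ≡ 73 (mod 107), so k ≡ 73·102 ≡ 63 (mod 107).
x = 16 + 22·63 = 1402.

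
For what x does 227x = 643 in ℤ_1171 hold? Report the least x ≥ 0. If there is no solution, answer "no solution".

854

First find gcd(227, 1171):
1171 = 5·227 + 36
227 = 6·36 + 11
36 = 3·11 + 3
11 = 3·3 + 2
3 = 1·2 + 1
2 = 2·1 + 0
gcd = 1, so a unique solution mod 1171 exists.
Back-substitute for the Bézout coefficients:
1 = 3 − 2
1 = −11 + 4·3
1 = 4·36 − 13·11
1 = −13·227 + 82·36
1 = 82·1171 − 423·227
So 227·(-423) ≡ 1 (mod 1171), giving 227⁻¹ ≡ 748.
x ≡ 227⁻¹·643 ≡ 748·643 ≡ 854 (mod 1171).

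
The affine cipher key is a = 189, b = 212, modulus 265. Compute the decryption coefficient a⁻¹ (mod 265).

129

Apply the Euclidean algorithm to 265 and 189:
265 = 1*189 + 76
189 = 2*76 + 37
76 = 2*37 + 2
37 = 18*2 + 1
2 = 2*1 + 0
gcd = 1, so the inverse exists. Back-substitute:
1 = 37 − 18·2
1 = −18·76 + 37·37
1 = 37·189 − 92·76
1 = −92·265 + 129·189
So 189·129 ≡ 1 (mod 265).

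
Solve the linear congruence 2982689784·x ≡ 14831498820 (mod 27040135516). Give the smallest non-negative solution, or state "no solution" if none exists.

515205938

First find gcd(2982689784, 27040135516):
27040135516 = 9×2982689784 + 195927460
2982689784 = 15×195927460 + 43777884
195927460 = 4×43777884 + 20815924
43777884 = 2×20815924 + 2146036
20815924 = 9×2146036 + 1501600
2146036 = 1×1501600 + 644436
1501600 = 2×644436 + 212728
644436 = 3×212728 + 6252
212728 = 34×6252 + 160
6252 = 39×160 + 12
160 = 13×12 + 4
12 = 3×4 + 0
gcd = 4 and 4 | 14831498820, so solutions exist. Divide through by 4: 745672446x ≡ 3707874705 (mod 6760033879).
Now find 745672446⁻¹ mod 6760033879:
6760033879 = 9×745672446 + 48981865
745672446 = 15×48981865 + 10944471
48981865 = 4×10944471 + 5203981
10944471 = 2×5203981 + 536509
5203981 = 9×536509 + 375400
536509 = 1×375400 + 161109
375400 = 2×161109 + 53182
161109 = 3×53182 + 1563
53182 = 34×1563 + 40
1563 = 39×40 + 3
40 = 13×3 + 1
3 = 3×1 + 0
Back-substitute:
1 = 40 − 13·3
1 = −13·1563 + 508·40
1 = 508·53182 − 17285·1563
1 = −17285·161109 + 52363·53182
1 = 52363·375400 − 122011·161109
1 = −122011·536509 + 174374·375400
1 = 174374·5203981 − 1691377·536509
1 = −1691377·10944471 + 3557128·5203981
1 = 3557128·48981865 − 15919889·10944471
1 = −15919889·745672446 + 242355463·48981865
1 = 242355463·6760033879 − 2197119056·745672446
So 745672446·(-2197119056) ≡ 1 (mod 6760033879), i.e. 745672446⁻¹ ≡ 4562914823.
Then x ≡ 4562914823·3707874705 ≡ 515205938 (mod 6760033879); the smallest non-negative solution is x = 515205938.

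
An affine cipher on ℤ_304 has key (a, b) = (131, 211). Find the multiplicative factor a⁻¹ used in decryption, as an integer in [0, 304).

123

Apply the Euclidean algorithm to 304 and 131:
304 = 2·131 + 42
131 = 3·42 + 5
42 = 8·5 + 2
5 = 2·2 + 1
2 = 2·1 + 0
gcd = 1, so the inverse exists. Back-substitute:
1 = 5 − 2·2
1 = −2·42 + 17·5
1 = 17·131 − 53·42
1 = −53·304 + 123·131
So 131·123 ≡ 1 (mod 304).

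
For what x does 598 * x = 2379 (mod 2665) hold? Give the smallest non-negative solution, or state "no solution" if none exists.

53

First find gcd(598, 2665):
2665 = 4·598 + 273
598 = 2·273 + 52
273 = 5·52 + 13
52 = 4·13 + 0
gcd = 13 and 13 | 2379, so solutions exist. Divide through by 13: 46x ≡ 183 (mod 205).
Now find 46⁻¹ mod 205:
205 = 4×46 + 21
46 = 2×21 + 4
21 = 5×4 + 1
4 = 4×1 + 0
Back-substitute:
1 = 21 − 5·4
1 = −5·46 + 11·21
1 = 11·205 − 49·46
So 46·(-49) ≡ 1 (mod 205), i.e. 46⁻¹ ≡ 156.
Then x ≡ 156·183 ≡ 53 (mod 205); the smallest non-negative solution is x = 53.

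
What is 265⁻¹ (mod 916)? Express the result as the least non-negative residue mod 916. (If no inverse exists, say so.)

gcd(916, 265) by repeated division:
916 = 3×265 + 121
265 = 2×121 + 23
121 = 5×23 + 6
23 = 3×6 + 5
6 = 1×5 + 1
5 = 5×1 + 0
Since gcd(265, 916) = 1, back-substitute to write 1 as a combination:
1 = 6 − 5
1 = −23 + 4·6
1 = 4·121 − 21·23
1 = −21·265 + 46·121
1 = 46·916 − 159·265
Thus 265·(-159) ≡ 1 (mod 916); reducing, -159 mod 916 = 757.

757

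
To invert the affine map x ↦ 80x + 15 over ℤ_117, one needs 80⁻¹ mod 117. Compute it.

Run Euclid on (117, 80):
117 = 1×80 + 37
80 = 2×37 + 6
37 = 6×6 + 1
6 = 6×1 + 0
Since gcd(80, 117) = 1, back-substitute to write 1 as a combination:
1 = 37 − 6·6
1 = −6·80 + 13·37
1 = 13·117 − 19·80
Hence 80⁻¹ ≡ -19 ≡ 98 (mod 117).

98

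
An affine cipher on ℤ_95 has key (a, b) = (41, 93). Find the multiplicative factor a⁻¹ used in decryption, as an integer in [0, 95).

gcd(95, 41) by repeated division:
95 = 2·41 + 13
41 = 3·13 + 2
13 = 6·2 + 1
2 = 2·1 + 0
Since gcd(41, 95) = 1, back-substitute to write 1 as a combination:
1 = 13 − 6·2
1 = −6·41 + 19·13
1 = 19·95 − 44·41
Thus 41·(-44) ≡ 1 (mod 95); reducing, -44 mod 95 = 51.

51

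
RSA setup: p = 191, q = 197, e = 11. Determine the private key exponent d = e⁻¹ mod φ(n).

φ(n) = (p−1)(q−1) = 190·196 = 37240.
Need d with 11·d ≡ 1 (mod 37240). Apply the extended Euclidean algorithm:
37240 = 3385×11 + 5
11 = 2×5 + 1
5 = 5×1 + 0
Back-substitute:
1 = 11 − 2·5
1 = −2·37240 + 6771·11
So 11·6771 ≡ 1 (mod 37240), hence d = 6771.

6771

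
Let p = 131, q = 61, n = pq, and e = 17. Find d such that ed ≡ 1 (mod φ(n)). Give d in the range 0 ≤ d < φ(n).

2753

φ(n) = (p−1)(q−1) = 130·60 = 7800.
Need d with 17·d ≡ 1 (mod 7800). Apply the extended Euclidean algorithm:
7800 = 458×17 + 14
17 = 1×14 + 3
14 = 4×3 + 2
3 = 1×2 + 1
2 = 2×1 + 0
Back-substitute:
1 = 3 − 2
1 = −14 + 5·3
1 = 5·17 − 6·14
1 = −6·7800 + 2753·17
So 17·2753 ≡ 1 (mod 7800), hence d = 2753.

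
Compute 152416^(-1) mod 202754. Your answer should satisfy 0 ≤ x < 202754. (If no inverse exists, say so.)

no inverse exists

Euclidean algorithm on 202754, 152416:
202754 = 1*152416 + 50338
152416 = 3*50338 + 1402
50338 = 35*1402 + 1268
1402 = 1*1268 + 134
1268 = 9*134 + 62
134 = 2*62 + 10
62 = 6*10 + 2
10 = 5*2 + 0
gcd(152416, 202754) = 2 ≠ 1, so 152416 has no multiplicative inverse modulo 202754.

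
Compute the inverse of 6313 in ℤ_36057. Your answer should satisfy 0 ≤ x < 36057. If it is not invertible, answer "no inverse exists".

11920

gcd(36057, 6313) by repeated division:
36057 = 5×6313 + 4492
6313 = 1×4492 + 1821
4492 = 2×1821 + 850
1821 = 2×850 + 121
850 = 7×121 + 3
121 = 40×3 + 1
3 = 3×1 + 0
The gcd is 1. Working backward:
1 = 121 − 40·3
1 = −40·850 + 281·121
1 = 281·1821 − 602·850
1 = −602·4492 + 1485·1821
1 = 1485·6313 − 2087·4492
1 = −2087·36057 + 11920·6313
So 6313·11920 ≡ 1 (mod 36057).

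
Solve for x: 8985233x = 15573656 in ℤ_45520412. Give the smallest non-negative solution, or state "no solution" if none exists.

876960

First find gcd(8985233, 45520412):
45520412 = 5×8985233 + 594247
8985233 = 15×594247 + 71528
594247 = 8×71528 + 22023
71528 = 3×22023 + 5459
22023 = 4×5459 + 187
5459 = 29×187 + 36
187 = 5×36 + 7
36 = 5×7 + 1
7 = 7×1 + 0
gcd = 1, so a unique solution mod 45520412 exists.
Back-substitute for the Bézout coefficients:
1 = 36 − 5·7
1 = −5·187 + 26·36
1 = 26·5459 − 759·187
1 = −759·22023 + 3062·5459
1 = 3062·71528 − 9945·22023
1 = −9945·594247 + 82622·71528
1 = 82622·8985233 − 1249275·594247
1 = −1249275·45520412 + 6328997·8985233
So 8985233·(6328997) ≡ 1 (mod 45520412), giving 8985233⁻¹ ≡ 6328997.
x ≡ 8985233⁻¹·15573656 ≡ 6328997·15573656 ≡ 876960 (mod 45520412).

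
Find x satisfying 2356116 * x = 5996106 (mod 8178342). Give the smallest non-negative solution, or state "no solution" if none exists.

1210466

First find gcd(2356116, 8178342):
8178342 = 3·2356116 + 1109994
2356116 = 2·1109994 + 136128
1109994 = 8·136128 + 20970
136128 = 6·20970 + 10308
20970 = 2·10308 + 354
10308 = 29·354 + 42
354 = 8·42 + 18
42 = 2·18 + 6
18 = 3·6 + 0
gcd = 6 and 6 | 5996106, so solutions exist. Divide through by 6: 392686x ≡ 999351 (mod 1363057).
Now find 392686⁻¹ mod 1363057:
1363057 = 3·392686 + 184999
392686 = 2·184999 + 22688
184999 = 8·22688 + 3495
22688 = 6·3495 + 1718
3495 = 2·1718 + 59
1718 = 29·59 + 7
59 = 8·7 + 3
7 = 2·3 + 1
3 = 3·1 + 0
Back-substitute:
1 = 7 − 2·3
1 = −2·59 + 17·7
1 = 17·1718 − 495·59
1 = −495·3495 + 1007·1718
1 = 1007·22688 − 6537·3495
1 = −6537·184999 + 53303·22688
1 = 53303·392686 − 113143·184999
1 = −113143·1363057 + 392732·392686
So 392686⁻¹ ≡ 392732 (mod 1363057).
Then x ≡ 392732·999351 ≡ 1210466 (mod 1363057); the smallest non-negative solution is x = 1210466.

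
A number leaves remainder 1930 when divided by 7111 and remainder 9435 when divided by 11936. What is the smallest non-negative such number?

33501851

Write x = 1930 + 7111·k. Then 7111·k ≡ 9435 − 1930 ≡ 7505 (mod 11936).
Need 7111⁻¹ mod 11936. Extended Euclid on (11936, 7111):
11936 = 1×7111 + 4825
7111 = 1×4825 + 2286
4825 = 2×2286 + 253
2286 = 9×253 + 9
253 = 28×9 + 1
9 = 9×1 + 0
Back-substitute:
1 = 253 − 28·9
1 = −28·2286 + 253·253
1 = 253·4825 − 534·2286
1 = −534·7111 + 787·4825
1 = 787·11936 − 1321·7111
7111⁻¹ ≡ 10615 (mod 11936), so k ≡ 10615·7505 ≡ 4711 (mod 11936).
x = 1930 + 7111·4711 = 33501851.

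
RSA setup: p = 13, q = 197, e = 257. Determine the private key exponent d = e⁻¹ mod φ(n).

1025

φ(n) = (p−1)(q−1) = 12·196 = 2352.
Need d with 257·d ≡ 1 (mod 2352). Apply the extended Euclidean algorithm:
2352 = 9*257 + 39
257 = 6*39 + 23
39 = 1*23 + 16
23 = 1*16 + 7
16 = 2*7 + 2
7 = 3*2 + 1
2 = 2*1 + 0
Back-substitute:
1 = 7 − 3·2
1 = −3·16 + 7·7
1 = 7·23 − 10·16
1 = −10·39 + 17·23
1 = 17·257 − 112·39
1 = −112·2352 + 1025·257
So 257·1025 ≡ 1 (mod 2352), hence d = 1025.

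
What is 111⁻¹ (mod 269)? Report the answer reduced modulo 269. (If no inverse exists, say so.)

206

Apply the Euclidean algorithm to 269 and 111:
269 = 2·111 + 47
111 = 2·47 + 17
47 = 2·17 + 13
17 = 1·13 + 4
13 = 3·4 + 1
4 = 4·1 + 0
Since gcd(111, 269) = 1, back-substitute to write 1 as a combination:
1 = 13 − 3·4
1 = −3·17 + 4·13
1 = 4·47 − 11·17
1 = −11·111 + 26·47
1 = 26·269 − 63·111
Thus 111·(-63) ≡ 1 (mod 269); reducing, -63 mod 269 = 206.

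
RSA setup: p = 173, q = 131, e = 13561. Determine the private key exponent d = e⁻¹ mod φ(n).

φ(n) = (p−1)(q−1) = 172·130 = 22360.
Need d with 13561·d ≡ 1 (mod 22360). Apply the extended Euclidean algorithm:
22360 = 1*13561 + 8799
13561 = 1*8799 + 4762
8799 = 1*4762 + 4037
4762 = 1*4037 + 725
4037 = 5*725 + 412
725 = 1*412 + 313
412 = 1*313 + 99
313 = 3*99 + 16
99 = 6*16 + 3
16 = 5*3 + 1
3 = 3*1 + 0
Back-substitute:
1 = 16 − 5·3
1 = −5·99 + 31·16
1 = 31·313 − 98·99
1 = −98·412 + 129·313
1 = 129·725 − 227·412
1 = −227·4037 + 1264·725
1 = 1264·4762 − 1491·4037
1 = −1491·8799 + 2755·4762
1 = 2755·13561 − 4246·8799
1 = −4246·22360 + 7001·13561
So 13561·7001 ≡ 1 (mod 22360), hence d = 7001.

7001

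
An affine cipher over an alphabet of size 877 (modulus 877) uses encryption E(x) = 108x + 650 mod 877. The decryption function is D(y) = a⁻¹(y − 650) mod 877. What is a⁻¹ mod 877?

674

Extended Euclidean algorithm:
877 = 8×108 + 13
108 = 8×13 + 4
13 = 3×4 + 1
4 = 4×1 + 0
Since gcd(108, 877) = 1, back-substitute to write 1 as a combination:
1 = 13 − 3·4
1 = −3·108 + 25·13
1 = 25·877 − 203·108
Thus 108·(-203) ≡ 1 (mod 877); reducing, -203 mod 877 = 674.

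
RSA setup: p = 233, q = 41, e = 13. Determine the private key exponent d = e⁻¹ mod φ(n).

φ(n) = (p−1)(q−1) = 232·40 = 9280.
Need d with 13·d ≡ 1 (mod 9280). Apply the extended Euclidean algorithm:
9280 = 713×13 + 11
13 = 1×11 + 2
11 = 5×2 + 1
2 = 2×1 + 0
Back-substitute:
1 = 11 − 5·2
1 = −5·13 + 6·11
1 = 6·9280 − 4283·13
So 13·(-4283) ≡ 1 (mod 9280), hence d ≡ -4283 ≡ 4997 (mod 9280).

4997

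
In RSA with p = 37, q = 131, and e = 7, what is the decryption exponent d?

3343

φ(n) = (p−1)(q−1) = 36·130 = 4680.
Need d with 7·d ≡ 1 (mod 4680). Apply the extended Euclidean algorithm:
4680 = 668×7 + 4
7 = 1×4 + 3
4 = 1×3 + 1
3 = 3×1 + 0
Back-substitute:
1 = 4 − 3
1 = −7 + 2·4
1 = 2·4680 − 1337·7
So 7·(-1337) ≡ 1 (mod 4680), hence d ≡ -1337 ≡ 3343 (mod 4680).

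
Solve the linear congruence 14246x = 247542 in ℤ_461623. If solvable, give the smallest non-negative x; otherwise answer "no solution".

184524

First find gcd(14246, 461623):
461623 = 32×14246 + 5751
14246 = 2×5751 + 2744
5751 = 2×2744 + 263
2744 = 10×263 + 114
263 = 2×114 + 35
114 = 3×35 + 9
35 = 3×9 + 8
9 = 1×8 + 1
8 = 8×1 + 0
gcd = 1, so a unique solution mod 461623 exists.
Back-substitute for the Bézout coefficients:
1 = 9 − 8
1 = −35 + 4·9
1 = 4·114 − 13·35
1 = −13·263 + 30·114
1 = 30·2744 − 313·263
1 = −313·5751 + 656·2744
1 = 656·14246 − 1625·5751
1 = −1625·461623 + 52656·14246
So 14246·(52656) ≡ 1 (mod 461623), giving 14246⁻¹ ≡ 52656.
x ≡ 14246⁻¹·247542 ≡ 52656·247542 ≡ 184524 (mod 461623).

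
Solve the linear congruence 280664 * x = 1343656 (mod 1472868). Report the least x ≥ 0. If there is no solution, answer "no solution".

328391

First find gcd(280664, 1472868):
1472868 = 5*280664 + 69548
280664 = 4*69548 + 2472
69548 = 28*2472 + 332
2472 = 7*332 + 148
332 = 2*148 + 36
148 = 4*36 + 4
36 = 9*4 + 0
gcd = 4 and 4 | 1343656, so solutions exist. Divide through by 4: 70166x ≡ 335914 (mod 368217).
Now find 70166⁻¹ mod 368217:
368217 = 5*70166 + 17387
70166 = 4*17387 + 618
17387 = 28*618 + 83
618 = 7*83 + 37
83 = 2*37 + 9
37 = 4*9 + 1
9 = 9*1 + 0
Back-substitute:
1 = 37 − 4·9
1 = −4·83 + 9·37
1 = 9·618 − 67·83
1 = −67·17387 + 1885·618
1 = 1885·70166 − 7607·17387
1 = −7607·368217 + 39920·70166
So 70166⁻¹ ≡ 39920 (mod 368217).
Then x ≡ 39920·335914 ≡ 328391 (mod 368217); the smallest non-negative solution is x = 328391.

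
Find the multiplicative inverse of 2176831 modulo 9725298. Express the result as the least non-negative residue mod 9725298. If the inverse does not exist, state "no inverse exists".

gcd(9725298, 2176831) by repeated division:
9725298 = 4*2176831 + 1017974
2176831 = 2*1017974 + 140883
1017974 = 7*140883 + 31793
140883 = 4*31793 + 13711
31793 = 2*13711 + 4371
13711 = 3*4371 + 598
4371 = 7*598 + 185
598 = 3*185 + 43
185 = 4*43 + 13
43 = 3*13 + 4
13 = 3*4 + 1
4 = 4*1 + 0
The gcd is 1. Working backward:
1 = 13 − 3·4
1 = −3·43 + 10·13
1 = 10·185 − 43·43
1 = −43·598 + 139·185
1 = 139·4371 − 1016·598
1 = −1016·13711 + 3187·4371
1 = 3187·31793 − 7390·13711
1 = −7390·140883 + 32747·31793
1 = 32747·1017974 − 236619·140883
1 = −236619·2176831 + 505985·1017974
1 = 505985·9725298 − 2260559·2176831
Thus 2176831·(-2260559) ≡ 1 (mod 9725298); reducing, -2260559 mod 9725298 = 7464739.

7464739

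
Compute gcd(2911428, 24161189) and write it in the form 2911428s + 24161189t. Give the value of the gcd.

Euclidean algorithm:
24161189 = 8*2911428 + 869765
2911428 = 3*869765 + 302133
869765 = 2*302133 + 265499
302133 = 1*265499 + 36634
265499 = 7*36634 + 9061
36634 = 4*9061 + 390
9061 = 23*390 + 91
390 = 4*91 + 26
91 = 3*26 + 13
26 = 2*13 + 0
gcd(2911428, 24161189) = 13.
Express as a combination:
13 = 91 − 3·26
13 = −3·390 + 13·91
13 = 13·9061 − 302·390
13 = −302·36634 + 1221·9061
13 = 1221·265499 − 8849·36634
13 = −8849·302133 + 10070·265499
13 = 10070·869765 − 28989·302133
13 = −28989·2911428 + 97037·869765
13 = 97037·24161189 − 805285·2911428
So 13 = (97037)·24161189 + (-805285)·2911428.

13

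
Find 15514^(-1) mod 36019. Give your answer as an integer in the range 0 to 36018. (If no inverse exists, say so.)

29228

Apply the Euclidean algorithm to 36019 and 15514:
36019 = 2·15514 + 4991
15514 = 3·4991 + 541
4991 = 9·541 + 122
541 = 4·122 + 53
122 = 2·53 + 16
53 = 3·16 + 5
16 = 3·5 + 1
5 = 5·1 + 0
Since gcd(15514, 36019) = 1, back-substitute to write 1 as a combination:
1 = 16 − 3·5
1 = −3·53 + 10·16
1 = 10·122 − 23·53
1 = −23·541 + 102·122
1 = 102·4991 − 941·541
1 = −941·15514 + 2925·4991
1 = 2925·36019 − 6791·15514
Thus 15514·(-6791) ≡ 1 (mod 36019); reducing, -6791 mod 36019 = 29228.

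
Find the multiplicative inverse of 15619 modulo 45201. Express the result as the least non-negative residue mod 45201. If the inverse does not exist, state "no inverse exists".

Apply the Euclidean algorithm to 45201 and 15619:
45201 = 2×15619 + 13963
15619 = 1×13963 + 1656
13963 = 8×1656 + 715
1656 = 2×715 + 226
715 = 3×226 + 37
226 = 6×37 + 4
37 = 9×4 + 1
4 = 4×1 + 0
The gcd is 1. Working backward:
1 = 37 − 9·4
1 = −9·226 + 55·37
1 = 55·715 − 174·226
1 = −174·1656 + 403·715
1 = 403·13963 − 3398·1656
1 = −3398·15619 + 3801·13963
1 = 3801·45201 − 11000·15619
Hence 15619⁻¹ ≡ -11000 ≡ 34201 (mod 45201).

34201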